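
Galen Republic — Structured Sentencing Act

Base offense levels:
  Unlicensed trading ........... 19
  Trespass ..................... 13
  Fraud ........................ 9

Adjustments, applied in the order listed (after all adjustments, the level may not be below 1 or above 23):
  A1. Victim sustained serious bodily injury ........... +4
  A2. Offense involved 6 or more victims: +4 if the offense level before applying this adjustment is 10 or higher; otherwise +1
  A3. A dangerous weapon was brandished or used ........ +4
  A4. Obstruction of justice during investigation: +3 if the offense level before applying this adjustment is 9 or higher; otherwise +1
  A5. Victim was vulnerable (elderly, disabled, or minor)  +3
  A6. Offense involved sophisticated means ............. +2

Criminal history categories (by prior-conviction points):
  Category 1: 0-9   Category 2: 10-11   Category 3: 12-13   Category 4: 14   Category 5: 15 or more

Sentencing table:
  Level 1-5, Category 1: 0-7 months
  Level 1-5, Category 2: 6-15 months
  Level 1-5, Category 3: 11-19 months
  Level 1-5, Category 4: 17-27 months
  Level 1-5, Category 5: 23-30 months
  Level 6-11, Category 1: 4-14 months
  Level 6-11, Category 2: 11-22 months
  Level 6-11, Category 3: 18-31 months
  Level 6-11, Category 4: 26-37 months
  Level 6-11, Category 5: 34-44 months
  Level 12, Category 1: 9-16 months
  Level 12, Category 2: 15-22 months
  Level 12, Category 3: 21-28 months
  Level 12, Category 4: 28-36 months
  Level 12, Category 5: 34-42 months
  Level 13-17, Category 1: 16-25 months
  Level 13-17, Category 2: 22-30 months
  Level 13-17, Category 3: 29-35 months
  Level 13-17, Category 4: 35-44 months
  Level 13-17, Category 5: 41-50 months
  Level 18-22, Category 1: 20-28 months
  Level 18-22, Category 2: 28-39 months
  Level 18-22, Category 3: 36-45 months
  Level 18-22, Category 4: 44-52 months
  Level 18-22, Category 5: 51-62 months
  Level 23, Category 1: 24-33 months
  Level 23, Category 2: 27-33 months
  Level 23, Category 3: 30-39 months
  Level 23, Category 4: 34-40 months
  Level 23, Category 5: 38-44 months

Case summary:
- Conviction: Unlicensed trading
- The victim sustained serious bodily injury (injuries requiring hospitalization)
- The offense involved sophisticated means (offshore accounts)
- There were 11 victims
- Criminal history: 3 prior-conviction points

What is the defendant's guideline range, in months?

Base offense level for unlicensed trading: 19.
A1 applies: 19 + 4 = 23.
A2 applies (level before this adjustment is 23 ≥ 10, so +4): 23 + 4 = 27.
A3 does not apply.
A4 does not apply.
A5 does not apply.
A6 applies: 27 + 2 = 29.
Level 29 exceeds the maximum of 23; capped at 23.
Final offense level: 23.
Criminal history: 3 prior points → Category 1 (0-9).
Level 23 falls in the 23 band.
Grid: Level 23 × Category 1 = 24-33 months.

24-33 months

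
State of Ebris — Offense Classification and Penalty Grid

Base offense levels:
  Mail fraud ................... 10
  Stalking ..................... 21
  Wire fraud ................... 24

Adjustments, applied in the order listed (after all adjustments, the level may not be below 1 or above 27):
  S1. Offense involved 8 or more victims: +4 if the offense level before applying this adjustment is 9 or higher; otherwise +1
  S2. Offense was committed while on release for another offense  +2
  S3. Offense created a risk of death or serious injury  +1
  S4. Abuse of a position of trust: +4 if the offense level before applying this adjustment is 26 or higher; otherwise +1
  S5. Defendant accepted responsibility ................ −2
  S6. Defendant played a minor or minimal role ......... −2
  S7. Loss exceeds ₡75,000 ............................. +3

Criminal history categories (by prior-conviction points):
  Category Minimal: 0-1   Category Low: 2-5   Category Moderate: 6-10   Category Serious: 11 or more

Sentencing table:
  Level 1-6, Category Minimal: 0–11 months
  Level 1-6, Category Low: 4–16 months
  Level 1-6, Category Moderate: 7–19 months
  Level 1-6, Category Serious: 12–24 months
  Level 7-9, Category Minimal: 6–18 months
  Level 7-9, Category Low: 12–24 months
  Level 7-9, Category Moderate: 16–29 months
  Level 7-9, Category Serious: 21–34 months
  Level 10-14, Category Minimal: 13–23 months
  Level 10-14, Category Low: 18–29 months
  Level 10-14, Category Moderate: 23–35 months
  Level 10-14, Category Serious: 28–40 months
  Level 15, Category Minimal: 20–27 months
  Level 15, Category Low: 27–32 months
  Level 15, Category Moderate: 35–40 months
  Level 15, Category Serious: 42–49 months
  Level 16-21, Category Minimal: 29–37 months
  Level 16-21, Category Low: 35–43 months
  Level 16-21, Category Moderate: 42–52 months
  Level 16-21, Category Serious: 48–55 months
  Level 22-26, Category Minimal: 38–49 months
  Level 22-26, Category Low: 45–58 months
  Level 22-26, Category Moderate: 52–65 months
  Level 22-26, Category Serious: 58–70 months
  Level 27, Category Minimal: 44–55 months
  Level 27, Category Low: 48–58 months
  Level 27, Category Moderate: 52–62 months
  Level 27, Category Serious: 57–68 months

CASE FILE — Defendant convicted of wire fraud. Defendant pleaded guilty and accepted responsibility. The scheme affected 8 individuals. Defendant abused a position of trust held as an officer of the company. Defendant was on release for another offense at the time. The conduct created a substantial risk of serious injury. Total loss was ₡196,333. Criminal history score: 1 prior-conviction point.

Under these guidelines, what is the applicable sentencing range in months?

44-55 months

Base offense level for wire fraud: 24.
S1 applies (level before this adjustment is 24 ≥ 9, so +4): 24 + 4 = 28.
S2 applies: 28 + 2 = 30.
S3 applies: 30 + 1 = 31.
S4 applies (level before this adjustment is 31 ≥ 26, so +4): 31 + 4 = 35.
S5 applies: 35 − 2 = 33.
S7 applies: 33 + 3 = 36.
Level 36 exceeds the maximum of 27; capped at 27.
Final offense level: 27.
Criminal history: 1 prior point → Category Minimal (0-1).
Level 27 falls in the 27 band.
Grid: Level 27 × Category Minimal = 44-55 months.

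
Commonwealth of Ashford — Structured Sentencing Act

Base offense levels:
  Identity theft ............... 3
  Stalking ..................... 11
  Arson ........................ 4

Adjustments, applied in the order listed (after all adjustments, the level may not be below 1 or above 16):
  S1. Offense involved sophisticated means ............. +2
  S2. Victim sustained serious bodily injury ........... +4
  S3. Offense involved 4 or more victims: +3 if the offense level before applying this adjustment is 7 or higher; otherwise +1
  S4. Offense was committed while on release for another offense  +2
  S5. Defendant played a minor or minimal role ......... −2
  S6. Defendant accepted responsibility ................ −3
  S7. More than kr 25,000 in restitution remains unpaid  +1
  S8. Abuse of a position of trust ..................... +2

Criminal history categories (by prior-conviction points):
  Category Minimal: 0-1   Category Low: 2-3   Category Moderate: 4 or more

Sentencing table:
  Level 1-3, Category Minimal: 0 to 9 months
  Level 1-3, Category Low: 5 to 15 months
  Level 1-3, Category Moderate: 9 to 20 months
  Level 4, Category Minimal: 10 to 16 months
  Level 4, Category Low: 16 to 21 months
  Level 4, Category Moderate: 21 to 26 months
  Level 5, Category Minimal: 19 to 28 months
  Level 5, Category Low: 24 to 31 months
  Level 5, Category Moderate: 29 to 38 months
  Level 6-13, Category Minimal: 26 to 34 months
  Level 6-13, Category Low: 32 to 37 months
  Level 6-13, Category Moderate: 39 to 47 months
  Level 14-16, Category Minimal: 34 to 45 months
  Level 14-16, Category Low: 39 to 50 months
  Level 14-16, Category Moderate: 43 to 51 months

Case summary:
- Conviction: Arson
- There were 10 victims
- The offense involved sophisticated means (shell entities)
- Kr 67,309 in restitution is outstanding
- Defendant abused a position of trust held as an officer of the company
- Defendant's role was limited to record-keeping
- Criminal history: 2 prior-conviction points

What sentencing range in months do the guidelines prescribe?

Base offense level for arson: 4.
S1 applies: 4 + 2 = 6.
S3 applies (level before this adjustment is 6 < 7, so +1): 6 + 1 = 7.
S4 does not apply.
S5 applies: 7 − 2 = 5.
S6 does not apply.
S7 applies: 5 + 1 = 6.
S8 applies: 6 + 2 = 8.
Final offense level: 8.
Criminal history: 2 prior points → Category Low (2-3).
Level 8 falls in the 6-13 band.
Grid: Level 6-13 × Category Low = 32-37 months.

32-37 months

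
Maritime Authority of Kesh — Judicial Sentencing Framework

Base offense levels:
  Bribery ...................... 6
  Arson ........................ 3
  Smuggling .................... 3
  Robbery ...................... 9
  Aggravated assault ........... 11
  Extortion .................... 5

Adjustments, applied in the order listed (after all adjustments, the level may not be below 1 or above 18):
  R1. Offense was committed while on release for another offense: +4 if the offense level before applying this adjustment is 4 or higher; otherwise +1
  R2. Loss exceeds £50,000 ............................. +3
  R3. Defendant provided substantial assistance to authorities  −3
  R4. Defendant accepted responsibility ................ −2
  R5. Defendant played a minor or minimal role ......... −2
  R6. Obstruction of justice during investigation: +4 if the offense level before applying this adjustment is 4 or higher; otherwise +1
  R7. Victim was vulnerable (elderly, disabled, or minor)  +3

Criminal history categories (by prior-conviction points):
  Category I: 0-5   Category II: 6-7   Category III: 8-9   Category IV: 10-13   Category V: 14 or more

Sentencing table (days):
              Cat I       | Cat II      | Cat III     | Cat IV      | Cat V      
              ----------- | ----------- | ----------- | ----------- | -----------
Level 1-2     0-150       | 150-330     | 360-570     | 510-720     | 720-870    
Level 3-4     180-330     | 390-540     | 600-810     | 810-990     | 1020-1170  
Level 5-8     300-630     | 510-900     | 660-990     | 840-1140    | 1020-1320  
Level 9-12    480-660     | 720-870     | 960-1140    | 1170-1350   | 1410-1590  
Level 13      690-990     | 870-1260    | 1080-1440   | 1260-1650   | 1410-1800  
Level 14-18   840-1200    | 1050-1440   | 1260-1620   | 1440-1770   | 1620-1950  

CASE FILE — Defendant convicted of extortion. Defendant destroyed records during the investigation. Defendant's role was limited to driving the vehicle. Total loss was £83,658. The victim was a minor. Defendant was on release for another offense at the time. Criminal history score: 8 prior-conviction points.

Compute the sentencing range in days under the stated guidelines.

1260-1620 days

Base offense level for extortion: 5.
R1 applies (level before this adjustment is 5 ≥ 4, so +4): 5 + 4 = 9.
R2 applies: 9 + 3 = 12.
R3 does not apply.
R5 applies: 12 − 2 = 10.
R6 applies (level before this adjustment is 10 ≥ 4, so +4): 10 + 4 = 14.
R7 applies: 14 + 3 = 17.
Final offense level: 17.
Criminal history: 8 prior points → Category III (8-9).
Level 17 falls in the 14-18 band.
Grid: Level 14-18 × Category III = 1260-1620 days.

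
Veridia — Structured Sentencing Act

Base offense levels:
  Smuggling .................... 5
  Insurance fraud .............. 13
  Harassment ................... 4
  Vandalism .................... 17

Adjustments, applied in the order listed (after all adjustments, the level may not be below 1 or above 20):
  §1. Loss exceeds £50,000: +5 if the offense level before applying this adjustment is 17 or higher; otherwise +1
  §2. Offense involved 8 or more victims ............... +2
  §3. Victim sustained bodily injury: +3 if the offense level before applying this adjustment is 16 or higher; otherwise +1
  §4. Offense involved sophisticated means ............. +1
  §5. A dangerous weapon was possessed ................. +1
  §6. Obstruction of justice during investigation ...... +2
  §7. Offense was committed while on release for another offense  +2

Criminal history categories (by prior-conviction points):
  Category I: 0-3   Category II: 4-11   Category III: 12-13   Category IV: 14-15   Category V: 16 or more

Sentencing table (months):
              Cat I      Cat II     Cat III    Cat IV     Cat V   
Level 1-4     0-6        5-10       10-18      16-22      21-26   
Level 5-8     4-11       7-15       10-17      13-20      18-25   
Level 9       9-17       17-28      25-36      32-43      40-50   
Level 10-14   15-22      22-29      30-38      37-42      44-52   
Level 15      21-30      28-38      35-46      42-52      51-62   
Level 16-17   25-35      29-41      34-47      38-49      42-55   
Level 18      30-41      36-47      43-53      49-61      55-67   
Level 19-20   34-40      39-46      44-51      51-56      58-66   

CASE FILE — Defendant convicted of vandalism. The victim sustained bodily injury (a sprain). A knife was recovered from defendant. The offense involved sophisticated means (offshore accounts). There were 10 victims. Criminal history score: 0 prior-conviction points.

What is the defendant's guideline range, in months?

Base offense level for vandalism: 17.
§1 does not apply.
§2 applies: 17 + 2 = 19.
§3 applies (level before this adjustment is 19 ≥ 16, so +3): 19 + 3 = 22.
§4 applies: 22 + 1 = 23.
§5 applies: 23 + 1 = 24.
Level 24 exceeds the maximum of 20; capped at 20.
Final offense level: 20.
Criminal history: 0 prior points → Category I (0-3).
Level 20 falls in the 19-20 band.
Grid: Level 19-20 × Category I = 34-40 months.

34-40 months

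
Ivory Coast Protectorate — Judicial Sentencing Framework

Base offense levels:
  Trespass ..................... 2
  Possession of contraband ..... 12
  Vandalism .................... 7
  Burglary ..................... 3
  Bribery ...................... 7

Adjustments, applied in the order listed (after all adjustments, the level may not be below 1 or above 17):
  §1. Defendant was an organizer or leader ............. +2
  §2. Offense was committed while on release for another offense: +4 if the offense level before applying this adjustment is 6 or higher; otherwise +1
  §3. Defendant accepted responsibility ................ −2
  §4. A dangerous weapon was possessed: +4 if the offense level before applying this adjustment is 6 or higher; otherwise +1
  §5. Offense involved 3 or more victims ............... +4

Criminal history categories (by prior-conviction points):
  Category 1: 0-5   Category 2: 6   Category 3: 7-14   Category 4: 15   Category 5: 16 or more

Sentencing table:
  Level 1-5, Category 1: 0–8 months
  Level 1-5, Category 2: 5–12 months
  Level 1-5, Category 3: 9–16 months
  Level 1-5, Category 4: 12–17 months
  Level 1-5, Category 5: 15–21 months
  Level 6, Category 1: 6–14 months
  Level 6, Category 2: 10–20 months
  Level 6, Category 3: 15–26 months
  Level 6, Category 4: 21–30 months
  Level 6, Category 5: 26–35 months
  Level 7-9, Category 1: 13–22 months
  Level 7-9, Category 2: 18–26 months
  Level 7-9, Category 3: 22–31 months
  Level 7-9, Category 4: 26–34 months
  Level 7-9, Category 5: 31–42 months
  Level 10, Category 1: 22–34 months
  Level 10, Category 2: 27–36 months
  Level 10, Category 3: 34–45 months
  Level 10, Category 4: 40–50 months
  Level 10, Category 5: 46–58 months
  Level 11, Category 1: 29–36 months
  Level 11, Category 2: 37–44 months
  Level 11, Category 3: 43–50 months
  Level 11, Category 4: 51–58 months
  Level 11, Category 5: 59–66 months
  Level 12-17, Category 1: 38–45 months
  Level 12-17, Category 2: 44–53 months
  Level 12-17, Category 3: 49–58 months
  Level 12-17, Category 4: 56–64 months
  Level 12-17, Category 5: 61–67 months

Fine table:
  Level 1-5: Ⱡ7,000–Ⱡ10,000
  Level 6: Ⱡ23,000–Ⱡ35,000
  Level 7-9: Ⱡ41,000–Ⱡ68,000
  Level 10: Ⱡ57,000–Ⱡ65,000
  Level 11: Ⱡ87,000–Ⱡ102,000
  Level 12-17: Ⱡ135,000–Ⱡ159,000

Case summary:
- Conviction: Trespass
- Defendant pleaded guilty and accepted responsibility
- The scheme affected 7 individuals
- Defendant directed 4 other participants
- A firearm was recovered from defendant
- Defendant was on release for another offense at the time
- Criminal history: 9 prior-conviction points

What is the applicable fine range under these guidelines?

Base offense level for trespass: 2.
§1 applies: 2 + 2 = 4.
§2 applies (level before this adjustment is 4 < 6, so +1): 4 + 1 = 5.
§3 applies: 5 − 2 = 3.
§4 applies (level before this adjustment is 3 < 6, so +1): 3 + 1 = 4.
§5 applies: 4 + 4 = 8.
Final offense level: 8.
Level 8 falls in the 7-9 band.
Fine table: Level 7-9 → Ⱡ41,000–Ⱡ68,000.

Ⱡ41,000–Ⱡ68,000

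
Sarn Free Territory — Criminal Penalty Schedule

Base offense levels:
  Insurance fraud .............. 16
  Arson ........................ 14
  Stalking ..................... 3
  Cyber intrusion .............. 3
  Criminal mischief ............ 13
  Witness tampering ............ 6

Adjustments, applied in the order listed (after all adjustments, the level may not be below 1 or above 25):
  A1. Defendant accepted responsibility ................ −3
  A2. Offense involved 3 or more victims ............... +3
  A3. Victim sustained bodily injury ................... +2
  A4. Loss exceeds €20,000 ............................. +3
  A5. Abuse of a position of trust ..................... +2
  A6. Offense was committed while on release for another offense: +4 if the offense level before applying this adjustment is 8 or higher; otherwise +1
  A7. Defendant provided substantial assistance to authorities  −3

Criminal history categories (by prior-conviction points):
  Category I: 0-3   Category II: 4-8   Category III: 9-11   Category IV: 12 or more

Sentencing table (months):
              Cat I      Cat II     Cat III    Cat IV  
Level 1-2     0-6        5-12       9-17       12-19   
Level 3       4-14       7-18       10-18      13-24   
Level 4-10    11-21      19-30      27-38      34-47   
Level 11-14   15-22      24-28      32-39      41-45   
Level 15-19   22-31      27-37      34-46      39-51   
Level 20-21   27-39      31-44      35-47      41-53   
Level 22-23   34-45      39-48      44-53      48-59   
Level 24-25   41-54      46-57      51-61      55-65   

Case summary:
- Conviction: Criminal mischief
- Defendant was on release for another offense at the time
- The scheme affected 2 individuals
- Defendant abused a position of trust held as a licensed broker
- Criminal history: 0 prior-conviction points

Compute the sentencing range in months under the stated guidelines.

22-31 months

Base offense level for criminal mischief: 13.
A1 does not apply.
A4 does not apply.
A5 applies: 13 + 2 = 15.
A6 applies (level before this adjustment is 15 ≥ 8, so +4): 15 + 4 = 19.
Final offense level: 19.
Criminal history: 0 prior points → Category I (0-3).
Level 19 falls in the 15-19 band.
Grid: Level 15-19 × Category I = 22-31 months.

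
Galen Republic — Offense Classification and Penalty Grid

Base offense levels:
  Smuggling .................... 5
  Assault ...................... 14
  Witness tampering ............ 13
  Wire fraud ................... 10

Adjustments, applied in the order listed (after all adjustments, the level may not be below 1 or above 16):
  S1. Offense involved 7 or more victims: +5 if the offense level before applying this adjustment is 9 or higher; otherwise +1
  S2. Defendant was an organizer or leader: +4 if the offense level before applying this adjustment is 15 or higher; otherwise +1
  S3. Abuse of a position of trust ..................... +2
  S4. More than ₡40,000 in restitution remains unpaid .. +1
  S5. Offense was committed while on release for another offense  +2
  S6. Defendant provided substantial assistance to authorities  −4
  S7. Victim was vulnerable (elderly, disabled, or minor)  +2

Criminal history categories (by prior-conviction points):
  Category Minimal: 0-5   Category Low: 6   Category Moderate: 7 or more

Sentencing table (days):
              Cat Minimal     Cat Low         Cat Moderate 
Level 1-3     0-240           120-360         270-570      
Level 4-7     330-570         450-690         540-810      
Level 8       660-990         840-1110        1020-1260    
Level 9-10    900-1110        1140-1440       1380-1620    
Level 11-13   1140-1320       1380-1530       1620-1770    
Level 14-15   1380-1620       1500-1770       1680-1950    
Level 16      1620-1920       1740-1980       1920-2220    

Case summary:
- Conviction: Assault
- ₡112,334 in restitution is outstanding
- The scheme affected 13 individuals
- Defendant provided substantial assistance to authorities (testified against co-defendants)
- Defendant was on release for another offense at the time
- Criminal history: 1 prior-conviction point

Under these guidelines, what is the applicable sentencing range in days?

1620-1920 days

Base offense level for assault: 14.
S1 applies (level before this adjustment is 14 ≥ 9, so +5): 14 + 5 = 19.
S3 does not apply.
S4 applies: 19 + 1 = 20.
S5 applies: 20 + 2 = 22.
S6 applies: 22 − 4 = 18.
S7 does not apply.
Level 18 exceeds the maximum of 16; capped at 16.
Final offense level: 16.
Criminal history: 1 prior point → Category Minimal (0-5).
Level 16 falls in the 16 band.
Grid: Level 16 × Category Minimal = 1620-1920 days.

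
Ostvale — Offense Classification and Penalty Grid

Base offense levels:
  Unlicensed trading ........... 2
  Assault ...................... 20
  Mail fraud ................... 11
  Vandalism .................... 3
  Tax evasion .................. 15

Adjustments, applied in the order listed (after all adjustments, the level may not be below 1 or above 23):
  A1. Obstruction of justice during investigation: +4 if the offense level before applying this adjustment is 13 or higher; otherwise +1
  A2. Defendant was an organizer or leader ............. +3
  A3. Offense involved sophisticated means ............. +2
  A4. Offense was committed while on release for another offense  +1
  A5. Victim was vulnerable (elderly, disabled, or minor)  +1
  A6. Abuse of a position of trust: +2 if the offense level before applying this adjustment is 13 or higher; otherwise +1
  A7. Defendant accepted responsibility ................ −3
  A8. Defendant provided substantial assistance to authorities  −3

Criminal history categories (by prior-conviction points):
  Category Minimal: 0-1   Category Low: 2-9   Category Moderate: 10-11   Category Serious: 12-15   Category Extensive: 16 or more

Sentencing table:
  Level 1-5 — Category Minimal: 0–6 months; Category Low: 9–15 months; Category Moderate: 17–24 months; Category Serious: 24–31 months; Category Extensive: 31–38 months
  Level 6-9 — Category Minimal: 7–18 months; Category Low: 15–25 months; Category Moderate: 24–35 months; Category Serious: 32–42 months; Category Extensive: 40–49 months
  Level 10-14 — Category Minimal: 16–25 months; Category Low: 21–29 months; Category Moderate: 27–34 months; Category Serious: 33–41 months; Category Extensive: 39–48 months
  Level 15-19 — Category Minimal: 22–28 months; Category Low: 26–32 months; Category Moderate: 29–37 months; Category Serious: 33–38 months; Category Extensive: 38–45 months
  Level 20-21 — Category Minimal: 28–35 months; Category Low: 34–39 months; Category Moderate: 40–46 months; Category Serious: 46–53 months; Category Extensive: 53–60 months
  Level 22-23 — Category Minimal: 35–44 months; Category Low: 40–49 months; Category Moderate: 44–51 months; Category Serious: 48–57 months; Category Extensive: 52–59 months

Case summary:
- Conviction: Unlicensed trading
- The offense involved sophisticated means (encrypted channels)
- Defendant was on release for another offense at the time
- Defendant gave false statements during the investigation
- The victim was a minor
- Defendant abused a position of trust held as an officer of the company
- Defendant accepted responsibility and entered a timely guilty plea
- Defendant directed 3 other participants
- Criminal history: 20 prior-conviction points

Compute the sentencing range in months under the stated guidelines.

Base offense level for unlicensed trading: 2.
A1 applies (level before this adjustment is 2 < 13, so +1): 2 + 1 = 3.
A2 applies: 3 + 3 = 6.
A3 applies: 6 + 2 = 8.
A4 applies: 8 + 1 = 9.
A5 applies: 9 + 1 = 10.
A6 applies (level before this adjustment is 10 < 13, so +1): 10 + 1 = 11.
A7 applies: 11 − 3 = 8.
A8 does not apply.
Final offense level: 8.
Criminal history: 20 prior points → Category Extensive (16+).
Level 8 falls in the 6-9 band.
Grid: Level 6-9 × Category Extensive = 40-49 months.

40-49 months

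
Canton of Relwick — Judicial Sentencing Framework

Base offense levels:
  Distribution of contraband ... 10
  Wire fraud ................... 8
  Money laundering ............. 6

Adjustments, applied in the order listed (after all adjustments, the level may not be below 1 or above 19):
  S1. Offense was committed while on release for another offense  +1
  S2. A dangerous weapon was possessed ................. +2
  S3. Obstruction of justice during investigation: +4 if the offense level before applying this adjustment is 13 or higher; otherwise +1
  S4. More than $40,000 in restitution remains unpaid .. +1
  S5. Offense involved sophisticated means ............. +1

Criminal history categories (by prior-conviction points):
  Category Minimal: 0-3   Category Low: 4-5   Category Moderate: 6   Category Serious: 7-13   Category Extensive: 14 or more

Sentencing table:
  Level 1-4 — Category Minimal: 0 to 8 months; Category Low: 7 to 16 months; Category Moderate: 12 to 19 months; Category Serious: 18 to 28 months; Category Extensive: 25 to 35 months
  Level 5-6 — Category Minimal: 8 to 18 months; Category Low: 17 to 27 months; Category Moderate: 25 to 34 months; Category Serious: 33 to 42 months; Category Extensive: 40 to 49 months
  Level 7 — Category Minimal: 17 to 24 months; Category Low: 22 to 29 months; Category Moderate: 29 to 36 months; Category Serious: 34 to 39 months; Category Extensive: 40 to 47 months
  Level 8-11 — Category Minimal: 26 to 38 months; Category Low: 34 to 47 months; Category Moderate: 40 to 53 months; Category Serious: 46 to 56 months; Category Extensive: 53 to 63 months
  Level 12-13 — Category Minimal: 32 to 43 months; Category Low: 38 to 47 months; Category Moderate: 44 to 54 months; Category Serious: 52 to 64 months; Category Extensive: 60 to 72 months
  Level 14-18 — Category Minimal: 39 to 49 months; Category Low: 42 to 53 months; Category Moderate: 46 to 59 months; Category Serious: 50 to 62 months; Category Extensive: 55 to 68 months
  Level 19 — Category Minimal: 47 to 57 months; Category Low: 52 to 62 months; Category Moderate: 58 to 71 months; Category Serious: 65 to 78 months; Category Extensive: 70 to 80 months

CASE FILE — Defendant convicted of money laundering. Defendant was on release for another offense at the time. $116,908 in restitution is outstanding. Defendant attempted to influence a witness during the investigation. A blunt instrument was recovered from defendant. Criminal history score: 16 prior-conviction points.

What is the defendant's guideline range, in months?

Base offense level for money laundering: 6.
S1 applies: 6 + 1 = 7.
S2 applies: 7 + 2 = 9.
S3 applies (level before this adjustment is 9 < 13, so +1): 9 + 1 = 10.
S4 applies: 10 + 1 = 11.
S5 does not apply.
Final offense level: 11.
Criminal history: 16 prior points → Category Extensive (14+).
Level 11 falls in the 8-11 band.
Grid: Level 8-11 × Category Extensive = 53-63 months.

53-63 months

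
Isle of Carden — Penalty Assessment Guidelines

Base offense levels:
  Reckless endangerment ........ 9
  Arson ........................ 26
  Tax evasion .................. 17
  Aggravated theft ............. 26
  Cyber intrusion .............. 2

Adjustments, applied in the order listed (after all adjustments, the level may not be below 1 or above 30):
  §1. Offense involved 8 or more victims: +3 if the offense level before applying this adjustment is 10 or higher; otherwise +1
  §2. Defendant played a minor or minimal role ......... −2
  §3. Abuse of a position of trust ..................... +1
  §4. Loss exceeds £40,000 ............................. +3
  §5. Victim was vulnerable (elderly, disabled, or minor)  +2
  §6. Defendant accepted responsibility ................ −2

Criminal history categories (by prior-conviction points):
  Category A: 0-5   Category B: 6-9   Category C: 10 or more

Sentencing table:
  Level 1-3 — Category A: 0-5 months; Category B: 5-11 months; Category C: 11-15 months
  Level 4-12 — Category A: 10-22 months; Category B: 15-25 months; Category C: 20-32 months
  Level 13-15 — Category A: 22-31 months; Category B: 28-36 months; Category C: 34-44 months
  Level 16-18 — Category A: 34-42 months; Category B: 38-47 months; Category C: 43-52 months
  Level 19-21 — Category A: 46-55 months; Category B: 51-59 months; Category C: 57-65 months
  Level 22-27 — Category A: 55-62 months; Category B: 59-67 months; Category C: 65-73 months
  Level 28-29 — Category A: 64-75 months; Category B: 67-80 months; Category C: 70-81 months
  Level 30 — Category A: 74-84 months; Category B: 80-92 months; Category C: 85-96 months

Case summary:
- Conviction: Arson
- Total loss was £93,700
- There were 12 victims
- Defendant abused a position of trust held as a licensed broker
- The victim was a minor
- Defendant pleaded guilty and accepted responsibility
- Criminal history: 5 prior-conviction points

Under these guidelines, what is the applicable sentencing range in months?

74-84 months

Base offense level for arson: 26.
§1 applies (level before this adjustment is 26 ≥ 10, so +3): 26 + 3 = 29.
§2 does not apply.
§3 applies: 29 + 1 = 30.
§4 applies: 30 + 3 = 33.
§5 applies: 33 + 2 = 35.
§6 applies: 35 − 2 = 33.
Level 33 exceeds the maximum of 30; capped at 30.
Final offense level: 30.
Criminal history: 5 prior points → Category A (0-5).
Level 30 falls in the 30 band.
Grid: Level 30 × Category A = 74-84 months.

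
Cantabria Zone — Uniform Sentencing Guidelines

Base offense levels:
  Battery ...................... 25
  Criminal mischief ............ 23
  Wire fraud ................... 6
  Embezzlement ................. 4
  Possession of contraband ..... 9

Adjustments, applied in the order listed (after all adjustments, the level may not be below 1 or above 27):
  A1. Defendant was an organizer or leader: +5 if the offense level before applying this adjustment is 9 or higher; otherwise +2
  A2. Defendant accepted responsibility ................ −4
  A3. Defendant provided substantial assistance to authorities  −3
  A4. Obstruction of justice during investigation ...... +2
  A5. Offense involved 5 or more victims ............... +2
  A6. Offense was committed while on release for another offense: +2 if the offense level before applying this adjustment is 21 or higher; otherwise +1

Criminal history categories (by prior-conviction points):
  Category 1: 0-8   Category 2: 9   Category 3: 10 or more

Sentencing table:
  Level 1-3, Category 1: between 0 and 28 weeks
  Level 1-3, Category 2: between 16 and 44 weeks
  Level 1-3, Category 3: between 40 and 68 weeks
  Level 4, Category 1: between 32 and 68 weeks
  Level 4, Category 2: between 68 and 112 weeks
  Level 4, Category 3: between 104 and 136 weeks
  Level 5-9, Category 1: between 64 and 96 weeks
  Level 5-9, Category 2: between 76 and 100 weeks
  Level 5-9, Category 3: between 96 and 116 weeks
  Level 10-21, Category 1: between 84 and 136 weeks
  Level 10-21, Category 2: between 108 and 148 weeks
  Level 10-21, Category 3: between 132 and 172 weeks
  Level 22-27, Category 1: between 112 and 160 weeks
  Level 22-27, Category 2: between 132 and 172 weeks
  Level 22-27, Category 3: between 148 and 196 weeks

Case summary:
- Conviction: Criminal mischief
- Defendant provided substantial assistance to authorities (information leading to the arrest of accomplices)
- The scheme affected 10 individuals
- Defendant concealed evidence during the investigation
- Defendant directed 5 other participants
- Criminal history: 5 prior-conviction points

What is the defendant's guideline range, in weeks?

112-160 weeks

Base offense level for criminal mischief: 23.
A1 applies (level before this adjustment is 23 ≥ 9, so +5): 23 + 5 = 28.
A3 applies: 28 − 3 = 25.
A4 applies: 25 + 2 = 27.
A5 applies: 27 + 2 = 29.
Level 29 exceeds the maximum of 27; capped at 27.
Final offense level: 27.
Criminal history: 5 prior points → Category 1 (0-8).
Level 27 falls in the 22-27 band.
Grid: Level 22-27 × Category 1 = 112-160 weeks.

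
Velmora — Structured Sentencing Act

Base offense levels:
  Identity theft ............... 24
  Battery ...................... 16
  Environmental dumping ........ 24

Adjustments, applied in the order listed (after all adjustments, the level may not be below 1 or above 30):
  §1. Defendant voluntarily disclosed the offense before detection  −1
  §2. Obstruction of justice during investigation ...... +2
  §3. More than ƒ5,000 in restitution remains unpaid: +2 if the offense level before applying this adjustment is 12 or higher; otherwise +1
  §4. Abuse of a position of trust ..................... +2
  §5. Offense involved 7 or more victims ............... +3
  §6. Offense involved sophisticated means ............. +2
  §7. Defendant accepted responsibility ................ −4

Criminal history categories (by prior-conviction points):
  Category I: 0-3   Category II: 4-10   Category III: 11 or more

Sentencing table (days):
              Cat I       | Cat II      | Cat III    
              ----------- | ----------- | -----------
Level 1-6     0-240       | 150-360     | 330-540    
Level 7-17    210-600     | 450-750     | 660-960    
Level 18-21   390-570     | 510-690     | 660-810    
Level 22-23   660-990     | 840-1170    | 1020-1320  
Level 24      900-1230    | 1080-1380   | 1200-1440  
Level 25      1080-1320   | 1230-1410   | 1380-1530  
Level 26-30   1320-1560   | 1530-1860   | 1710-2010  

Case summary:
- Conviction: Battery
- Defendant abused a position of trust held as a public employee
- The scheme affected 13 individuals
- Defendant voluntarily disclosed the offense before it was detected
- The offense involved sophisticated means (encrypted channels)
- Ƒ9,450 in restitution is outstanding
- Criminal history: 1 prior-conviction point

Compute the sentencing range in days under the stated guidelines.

900-1230 days

Base offense level for battery: 16.
§1 applies: 16 − 1 = 15.
§2 does not apply.
§3 applies (level before this adjustment is 15 ≥ 12, so +2): 15 + 2 = 17.
§4 applies: 17 + 2 = 19.
§5 applies: 19 + 3 = 22.
§6 applies: 22 + 2 = 24.
Final offense level: 24.
Criminal history: 1 prior point → Category I (0-3).
Level 24 falls in the 24 band.
Grid: Level 24 × Category I = 900-1230 days.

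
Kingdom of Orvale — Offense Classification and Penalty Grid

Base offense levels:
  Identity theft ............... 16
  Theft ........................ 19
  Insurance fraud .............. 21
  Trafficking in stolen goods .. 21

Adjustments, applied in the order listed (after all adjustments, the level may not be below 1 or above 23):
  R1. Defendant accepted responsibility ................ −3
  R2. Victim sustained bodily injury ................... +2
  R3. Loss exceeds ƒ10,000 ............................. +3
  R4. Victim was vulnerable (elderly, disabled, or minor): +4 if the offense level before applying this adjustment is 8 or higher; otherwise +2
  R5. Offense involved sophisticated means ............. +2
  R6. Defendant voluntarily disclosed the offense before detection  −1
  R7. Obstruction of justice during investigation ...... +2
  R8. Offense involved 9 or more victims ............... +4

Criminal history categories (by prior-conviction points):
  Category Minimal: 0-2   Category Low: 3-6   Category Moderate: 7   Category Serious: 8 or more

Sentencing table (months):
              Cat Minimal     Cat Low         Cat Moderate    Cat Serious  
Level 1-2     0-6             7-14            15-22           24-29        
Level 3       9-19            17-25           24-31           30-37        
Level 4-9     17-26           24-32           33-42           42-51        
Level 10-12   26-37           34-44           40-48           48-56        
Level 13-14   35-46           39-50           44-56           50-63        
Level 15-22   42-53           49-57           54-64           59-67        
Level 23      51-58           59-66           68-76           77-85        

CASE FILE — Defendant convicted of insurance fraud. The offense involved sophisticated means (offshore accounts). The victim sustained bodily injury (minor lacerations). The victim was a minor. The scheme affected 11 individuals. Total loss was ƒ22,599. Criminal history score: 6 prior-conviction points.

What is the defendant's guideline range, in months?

59-66 months

Base offense level for insurance fraud: 21.
R1 does not apply.
R2 applies: 21 + 2 = 23.
R3 applies: 23 + 3 = 26.
R4 applies (level before this adjustment is 26 ≥ 8, so +4): 26 + 4 = 30.
R5 applies: 30 + 2 = 32.
R8 applies: 32 + 4 = 36.
Level 36 exceeds the maximum of 23; capped at 23.
Final offense level: 23.
Criminal history: 6 prior points → Category Low (3-6).
Level 23 falls in the 23 band.
Grid: Level 23 × Category Low = 59-66 months.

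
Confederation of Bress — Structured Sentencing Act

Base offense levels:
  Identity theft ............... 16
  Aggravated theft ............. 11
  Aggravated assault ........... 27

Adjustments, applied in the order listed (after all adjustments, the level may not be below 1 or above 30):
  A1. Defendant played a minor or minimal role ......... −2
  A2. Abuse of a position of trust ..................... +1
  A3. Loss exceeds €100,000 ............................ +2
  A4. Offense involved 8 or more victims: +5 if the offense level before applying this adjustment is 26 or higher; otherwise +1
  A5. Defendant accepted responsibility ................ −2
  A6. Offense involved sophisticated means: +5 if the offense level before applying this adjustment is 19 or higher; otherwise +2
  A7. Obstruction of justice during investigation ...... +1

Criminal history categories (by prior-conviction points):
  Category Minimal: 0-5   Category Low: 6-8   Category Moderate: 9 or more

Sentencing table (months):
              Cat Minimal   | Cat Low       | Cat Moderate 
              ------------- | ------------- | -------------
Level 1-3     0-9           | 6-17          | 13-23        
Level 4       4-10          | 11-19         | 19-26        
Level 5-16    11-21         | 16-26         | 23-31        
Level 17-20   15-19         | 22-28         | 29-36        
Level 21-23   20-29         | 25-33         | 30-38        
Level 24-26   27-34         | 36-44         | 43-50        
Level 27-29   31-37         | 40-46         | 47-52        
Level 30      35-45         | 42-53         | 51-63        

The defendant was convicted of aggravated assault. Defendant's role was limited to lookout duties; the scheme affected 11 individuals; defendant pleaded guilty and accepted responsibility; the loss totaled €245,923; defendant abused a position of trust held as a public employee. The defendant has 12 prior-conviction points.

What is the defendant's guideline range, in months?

51-63 months

Base offense level for aggravated assault: 27.
A1 applies: 27 − 2 = 25.
A2 applies: 25 + 1 = 26.
A3 applies: 26 + 2 = 28.
A4 applies (level before this adjustment is 28 ≥ 26, so +5): 28 + 5 = 33.
A5 applies: 33 − 2 = 31.
A6 does not apply.
Level 31 exceeds the maximum of 30; capped at 30.
Final offense level: 30.
Criminal history: 12 prior points → Category Moderate (9+).
Level 30 falls in the 30 band.
Grid: Level 30 × Category Moderate = 51-63 months.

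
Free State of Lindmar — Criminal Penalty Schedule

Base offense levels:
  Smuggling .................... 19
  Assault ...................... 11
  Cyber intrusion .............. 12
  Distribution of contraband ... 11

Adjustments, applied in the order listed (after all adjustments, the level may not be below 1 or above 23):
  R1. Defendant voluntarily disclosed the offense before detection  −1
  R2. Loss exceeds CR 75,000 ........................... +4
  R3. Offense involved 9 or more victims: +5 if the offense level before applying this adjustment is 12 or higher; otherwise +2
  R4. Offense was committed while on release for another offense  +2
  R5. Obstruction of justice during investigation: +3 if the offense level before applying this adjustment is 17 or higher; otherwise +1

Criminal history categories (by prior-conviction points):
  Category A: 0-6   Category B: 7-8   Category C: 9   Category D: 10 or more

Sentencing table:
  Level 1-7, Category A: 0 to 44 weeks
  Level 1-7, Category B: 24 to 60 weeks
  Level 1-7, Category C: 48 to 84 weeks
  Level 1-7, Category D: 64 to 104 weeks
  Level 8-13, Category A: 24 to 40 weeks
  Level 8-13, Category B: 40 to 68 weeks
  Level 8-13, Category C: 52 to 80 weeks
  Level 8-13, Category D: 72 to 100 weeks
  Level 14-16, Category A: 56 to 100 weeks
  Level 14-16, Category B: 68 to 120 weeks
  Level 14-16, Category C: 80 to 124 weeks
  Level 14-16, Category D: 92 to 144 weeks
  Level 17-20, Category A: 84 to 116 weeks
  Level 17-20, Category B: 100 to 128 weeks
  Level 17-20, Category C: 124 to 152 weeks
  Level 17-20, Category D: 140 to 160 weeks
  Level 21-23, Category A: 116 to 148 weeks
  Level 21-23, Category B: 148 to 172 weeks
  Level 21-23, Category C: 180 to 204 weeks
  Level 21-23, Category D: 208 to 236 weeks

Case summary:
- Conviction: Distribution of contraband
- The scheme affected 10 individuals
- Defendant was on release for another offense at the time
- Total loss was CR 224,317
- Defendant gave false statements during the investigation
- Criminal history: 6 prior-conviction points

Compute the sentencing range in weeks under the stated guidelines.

Base offense level for distribution of contraband: 11.
R1 does not apply.
R2 applies: 11 + 4 = 15.
R3 applies (level before this adjustment is 15 ≥ 12, so +5): 15 + 5 = 20.
R4 applies: 20 + 2 = 22.
R5 applies (level before this adjustment is 22 ≥ 17, so +3): 22 + 3 = 25.
Level 25 exceeds the maximum of 23; capped at 23.
Final offense level: 23.
Criminal history: 6 prior points → Category A (0-6).
Level 23 falls in the 21-23 band.
Grid: Level 21-23 × Category A = 116-148 weeks.

116-148 weeks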